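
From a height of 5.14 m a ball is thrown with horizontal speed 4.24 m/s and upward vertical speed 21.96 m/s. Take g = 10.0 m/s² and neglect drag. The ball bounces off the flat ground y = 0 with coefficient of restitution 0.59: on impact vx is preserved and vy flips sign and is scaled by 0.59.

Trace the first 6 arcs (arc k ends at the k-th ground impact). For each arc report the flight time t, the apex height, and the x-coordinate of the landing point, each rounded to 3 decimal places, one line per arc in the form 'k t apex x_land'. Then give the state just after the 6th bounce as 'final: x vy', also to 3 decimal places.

Arc 1: start y=5.140, vy=21.960 → t=4.615, apex=29.252, x_land=19.567, impact vy=-24.188
  bounce: vy ← 0.59·24.188 = 14.271
Arc 2: start y=0.000, vy=14.271 → t=2.854, apex=10.183, x_land=31.668, impact vy=-14.271
  bounce: vy ← 0.59·14.271 = 8.420
Arc 3: start y=0.000, vy=8.420 → t=1.684, apex=3.545, x_land=38.808, impact vy=-8.420
  bounce: vy ← 0.59·8.420 = 4.968
Arc 4: start y=0.000, vy=4.968 → t=0.994, apex=1.234, x_land=43.021, impact vy=-4.968
  bounce: vy ← 0.59·4.968 = 2.931
Arc 5: start y=0.000, vy=2.931 → t=0.586, apex=0.430, x_land=45.506, impact vy=-2.931
  bounce: vy ← 0.59·2.931 = 1.729
Arc 6: start y=0.000, vy=1.729 → t=0.346, apex=0.150, x_land=46.972, impact vy=-1.729
  bounce: vy ← 0.59·1.729 = 1.020

1 4.615 29.252 19.567
2 2.854 10.183 31.668
3 1.684 3.545 38.808
4 0.994 1.234 43.021
5 0.586 0.430 45.506
6 0.346 0.150 46.972
final: 46.972 1.020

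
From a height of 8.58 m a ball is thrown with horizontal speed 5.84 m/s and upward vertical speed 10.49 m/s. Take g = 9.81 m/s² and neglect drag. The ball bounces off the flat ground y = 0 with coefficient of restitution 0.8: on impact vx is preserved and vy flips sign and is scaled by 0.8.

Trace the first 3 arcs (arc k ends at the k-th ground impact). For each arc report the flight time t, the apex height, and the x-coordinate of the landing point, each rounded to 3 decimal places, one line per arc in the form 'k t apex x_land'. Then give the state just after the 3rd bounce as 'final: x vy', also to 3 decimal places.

Arc 1: start y=8.580, vy=10.490 → t=2.770, apex=14.189, x_land=16.177, impact vy=-16.685
  bounce: vy ← 0.8·16.685 = 13.348
Arc 2: start y=0.000, vy=13.348 → t=2.721, apex=9.081, x_land=32.070, impact vy=-13.348
  bounce: vy ← 0.8·13.348 = 10.678
Arc 3: start y=0.000, vy=10.678 → t=2.177, apex=5.812, x_land=44.783, impact vy=-10.678
  bounce: vy ← 0.8·10.678 = 8.543

1 2.770 14.189 16.177
2 2.721 9.081 32.070
3 2.177 5.812 44.783
final: 44.783 8.543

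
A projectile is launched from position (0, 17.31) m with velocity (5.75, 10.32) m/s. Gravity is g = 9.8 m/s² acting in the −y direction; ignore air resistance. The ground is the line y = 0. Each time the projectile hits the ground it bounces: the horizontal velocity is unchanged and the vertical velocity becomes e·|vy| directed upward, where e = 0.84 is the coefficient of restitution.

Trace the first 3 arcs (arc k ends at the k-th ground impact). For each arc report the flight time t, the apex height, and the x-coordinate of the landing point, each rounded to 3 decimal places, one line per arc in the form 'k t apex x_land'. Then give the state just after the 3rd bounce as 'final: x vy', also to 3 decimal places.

1 3.207 22.744 18.443
2 3.619 16.048 39.255
3 3.040 11.323 56.737
final: 56.737 12.514

Arc 1: start y=17.310, vy=10.320 → t=3.207, apex=22.744, x_land=18.443, impact vy=-21.113
  bounce: vy ← 0.84·21.113 = 17.735
Arc 2: start y=0.000, vy=17.735 → t=3.619, apex=16.048, x_land=39.255, impact vy=-17.735
  bounce: vy ← 0.84·17.735 = 14.898
Arc 3: start y=0.000, vy=14.898 → t=3.040, apex=11.323, x_land=56.737, impact vy=-14.898
  bounce: vy ← 0.84·14.898 = 12.514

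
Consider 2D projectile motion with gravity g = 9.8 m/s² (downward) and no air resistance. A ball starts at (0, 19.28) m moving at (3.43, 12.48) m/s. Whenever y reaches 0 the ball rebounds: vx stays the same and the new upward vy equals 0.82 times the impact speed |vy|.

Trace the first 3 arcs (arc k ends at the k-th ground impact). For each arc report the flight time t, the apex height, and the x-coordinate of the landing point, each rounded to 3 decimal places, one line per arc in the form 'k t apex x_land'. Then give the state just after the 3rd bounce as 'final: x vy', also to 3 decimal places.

1 3.631 27.226 12.453
2 3.866 18.307 25.713
3 3.170 12.310 36.586
final: 36.586 12.737

Arc 1: start y=19.280, vy=12.480 → t=3.631, apex=27.226, x_land=12.453, impact vy=-23.101
  bounce: vy ← 0.82·23.101 = 18.943
Arc 2: start y=0.000, vy=18.943 → t=3.866, apex=18.307, x_land=25.713, impact vy=-18.943
  bounce: vy ← 0.82·18.943 = 15.533
Arc 3: start y=0.000, vy=15.533 → t=3.170, apex=12.310, x_land=36.586, impact vy=-15.533
  bounce: vy ← 0.82·15.533 = 12.737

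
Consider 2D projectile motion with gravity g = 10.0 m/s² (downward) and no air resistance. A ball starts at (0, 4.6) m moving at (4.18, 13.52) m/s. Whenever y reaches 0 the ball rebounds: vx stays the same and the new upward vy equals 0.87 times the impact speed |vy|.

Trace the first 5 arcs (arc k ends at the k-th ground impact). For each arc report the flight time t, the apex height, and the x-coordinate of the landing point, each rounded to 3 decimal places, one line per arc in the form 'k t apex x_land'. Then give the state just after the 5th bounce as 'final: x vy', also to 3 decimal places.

Arc 1: start y=4.600, vy=13.520 → t=3.010, apex=13.740, x_land=12.580, impact vy=-16.577
  bounce: vy ← 0.87·16.577 = 14.422
Arc 2: start y=0.000, vy=14.422 → t=2.884, apex=10.399, x_land=24.637, impact vy=-14.422
  bounce: vy ← 0.87·14.422 = 12.547
Arc 3: start y=0.000, vy=12.547 → t=2.509, apex=7.871, x_land=35.126, impact vy=-12.547
  bounce: vy ← 0.87·12.547 = 10.916
Arc 4: start y=0.000, vy=10.916 → t=2.183, apex=5.958, x_land=44.252, impact vy=-10.916
  bounce: vy ← 0.87·10.916 = 9.497
Arc 5: start y=0.000, vy=9.497 → t=1.899, apex=4.509, x_land=52.191, impact vy=-9.497
  bounce: vy ← 0.87·9.497 = 8.262

1 3.010 13.740 12.580
2 2.884 10.399 24.637
3 2.509 7.871 35.126
4 2.183 5.958 44.252
5 1.899 4.509 52.191
final: 52.191 8.262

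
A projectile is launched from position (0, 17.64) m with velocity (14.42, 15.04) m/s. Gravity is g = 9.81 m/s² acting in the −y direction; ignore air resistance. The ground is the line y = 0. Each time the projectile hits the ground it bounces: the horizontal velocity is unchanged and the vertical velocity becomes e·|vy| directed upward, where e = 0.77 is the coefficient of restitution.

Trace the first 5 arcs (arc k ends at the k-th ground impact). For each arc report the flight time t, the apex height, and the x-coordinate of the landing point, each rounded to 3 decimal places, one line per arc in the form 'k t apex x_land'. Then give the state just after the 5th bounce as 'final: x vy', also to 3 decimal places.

Arc 1: start y=17.640, vy=15.040 → t=3.972, apex=29.169, x_land=57.272, impact vy=-23.923
  bounce: vy ← 0.77·23.923 = 18.421
Arc 2: start y=0.000, vy=18.421 → t=3.755, apex=17.294, x_land=111.426, impact vy=-18.421
  bounce: vy ← 0.77·18.421 = 14.184
Arc 3: start y=0.000, vy=14.184 → t=2.892, apex=10.254, x_land=153.125, impact vy=-14.184
  bounce: vy ← 0.77·14.184 = 10.922
Arc 4: start y=0.000, vy=10.922 → t=2.227, apex=6.080, x_land=185.232, impact vy=-10.922
  bounce: vy ← 0.77·10.922 = 8.410
Arc 5: start y=0.000, vy=8.410 → t=1.714, apex=3.605, x_land=209.955, impact vy=-8.410
  bounce: vy ← 0.77·8.410 = 6.475

1 3.972 29.169 57.272
2 3.755 17.294 111.426
3 2.892 10.254 153.125
4 2.227 6.080 185.232
5 1.714 3.605 209.955
final: 209.955 6.475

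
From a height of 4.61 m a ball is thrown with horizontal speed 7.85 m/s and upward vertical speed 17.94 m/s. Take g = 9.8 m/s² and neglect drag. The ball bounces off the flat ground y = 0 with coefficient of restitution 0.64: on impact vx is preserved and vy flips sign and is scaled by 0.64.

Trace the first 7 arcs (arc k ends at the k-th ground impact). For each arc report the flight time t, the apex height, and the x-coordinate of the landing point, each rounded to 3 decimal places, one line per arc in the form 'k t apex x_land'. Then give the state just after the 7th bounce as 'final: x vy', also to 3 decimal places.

1 3.902 21.031 30.633
2 2.652 8.614 51.450
3 1.697 3.528 64.772
4 1.086 1.445 73.299
5 0.695 0.592 78.756
6 0.445 0.242 82.248
7 0.285 0.099 84.483
final: 84.483 0.893

Arc 1: start y=4.610, vy=17.940 → t=3.902, apex=21.031, x_land=30.633, impact vy=-20.303
  bounce: vy ← 0.64·20.303 = 12.994
Arc 2: start y=0.000, vy=12.994 → t=2.652, apex=8.614, x_land=51.450, impact vy=-12.994
  bounce: vy ← 0.64·12.994 = 8.316
Arc 3: start y=0.000, vy=8.316 → t=1.697, apex=3.528, x_land=64.772, impact vy=-8.316
  bounce: vy ← 0.64·8.316 = 5.322
Arc 4: start y=0.000, vy=5.322 → t=1.086, apex=1.445, x_land=73.299, impact vy=-5.322
  bounce: vy ← 0.64·5.322 = 3.406
Arc 5: start y=0.000, vy=3.406 → t=0.695, apex=0.592, x_land=78.756, impact vy=-3.406
  bounce: vy ← 0.64·3.406 = 2.180
Arc 6: start y=0.000, vy=2.180 → t=0.445, apex=0.242, x_land=82.248, impact vy=-2.180
  bounce: vy ← 0.64·2.180 = 1.395
Arc 7: start y=0.000, vy=1.395 → t=0.285, apex=0.099, x_land=84.483, impact vy=-1.395
  bounce: vy ← 0.64·1.395 = 0.893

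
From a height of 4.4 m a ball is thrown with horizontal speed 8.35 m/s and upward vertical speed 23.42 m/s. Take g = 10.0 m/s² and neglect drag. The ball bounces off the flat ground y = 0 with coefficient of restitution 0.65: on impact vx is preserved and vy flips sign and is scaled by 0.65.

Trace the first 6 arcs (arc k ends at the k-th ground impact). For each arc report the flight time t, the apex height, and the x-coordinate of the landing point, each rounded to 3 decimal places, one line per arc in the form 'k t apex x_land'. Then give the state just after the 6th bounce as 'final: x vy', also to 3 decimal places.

Arc 1: start y=4.400, vy=23.420 → t=4.865, apex=31.825, x_land=40.622, impact vy=-25.229
  bounce: vy ← 0.65·25.229 = 16.399
Arc 2: start y=0.000, vy=16.399 → t=3.280, apex=13.446, x_land=68.008, impact vy=-16.399
  bounce: vy ← 0.65·16.399 = 10.659
Arc 3: start y=0.000, vy=10.659 → t=2.132, apex=5.681, x_land=85.809, impact vy=-10.659
  bounce: vy ← 0.65·10.659 = 6.928
Arc 4: start y=0.000, vy=6.928 → t=1.386, apex=2.400, x_land=97.379, impact vy=-6.928
  bounce: vy ← 0.65·6.928 = 4.504
Arc 5: start y=0.000, vy=4.504 → t=0.901, apex=1.014, x_land=104.900, impact vy=-4.504
  bounce: vy ← 0.65·4.504 = 2.927
Arc 6: start y=0.000, vy=2.927 → t=0.585, apex=0.428, x_land=109.789, impact vy=-2.927
  bounce: vy ← 0.65·2.927 = 1.903

1 4.865 31.825 40.622
2 3.280 13.446 68.008
3 2.132 5.681 85.809
4 1.386 2.400 97.379
5 0.901 1.014 104.900
6 0.585 0.428 109.789
final: 109.789 1.903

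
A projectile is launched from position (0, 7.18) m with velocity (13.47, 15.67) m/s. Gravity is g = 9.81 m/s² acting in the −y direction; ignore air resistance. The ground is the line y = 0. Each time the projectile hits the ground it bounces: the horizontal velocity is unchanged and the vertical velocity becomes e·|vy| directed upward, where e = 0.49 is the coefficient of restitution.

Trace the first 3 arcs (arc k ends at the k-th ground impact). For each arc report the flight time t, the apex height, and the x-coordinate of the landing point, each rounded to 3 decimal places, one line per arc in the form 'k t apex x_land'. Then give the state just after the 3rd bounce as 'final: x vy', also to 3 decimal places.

Arc 1: start y=7.180, vy=15.670 → t=3.601, apex=19.695, x_land=48.508, impact vy=-19.658
  bounce: vy ← 0.49·19.658 = 9.632
Arc 2: start y=0.000, vy=9.632 → t=1.964, apex=4.729, x_land=74.960, impact vy=-9.632
  bounce: vy ← 0.49·9.632 = 4.720
Arc 3: start y=0.000, vy=4.720 → t=0.962, apex=1.135, x_land=87.921, impact vy=-4.720
  bounce: vy ← 0.49·4.720 = 2.313

1 3.601 19.695 48.508
2 1.964 4.729 74.960
3 0.962 1.135 87.921
final: 87.921 2.313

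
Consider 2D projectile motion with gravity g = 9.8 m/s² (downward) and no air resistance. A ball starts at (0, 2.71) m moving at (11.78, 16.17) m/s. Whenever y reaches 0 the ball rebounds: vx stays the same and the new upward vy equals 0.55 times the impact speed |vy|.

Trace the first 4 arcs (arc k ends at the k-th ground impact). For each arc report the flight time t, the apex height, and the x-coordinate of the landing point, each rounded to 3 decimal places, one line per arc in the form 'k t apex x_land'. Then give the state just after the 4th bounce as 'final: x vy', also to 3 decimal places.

Arc 1: start y=2.710, vy=16.170 → t=3.460, apex=16.050, x_land=40.757, impact vy=-17.737
  bounce: vy ← 0.55·17.737 = 9.755
Arc 2: start y=0.000, vy=9.755 → t=1.991, apex=4.855, x_land=64.209, impact vy=-9.755
  bounce: vy ← 0.55·9.755 = 5.365
Arc 3: start y=0.000, vy=5.365 → t=1.095, apex=1.469, x_land=77.108, impact vy=-5.365
  bounce: vy ← 0.55·5.365 = 2.951
Arc 4: start y=0.000, vy=2.951 → t=0.602, apex=0.444, x_land=84.202, impact vy=-2.951
  bounce: vy ← 0.55·2.951 = 1.623

1 3.460 16.050 40.757
2 1.991 4.855 64.209
3 1.095 1.469 77.108
4 0.602 0.444 84.202
final: 84.202 1.623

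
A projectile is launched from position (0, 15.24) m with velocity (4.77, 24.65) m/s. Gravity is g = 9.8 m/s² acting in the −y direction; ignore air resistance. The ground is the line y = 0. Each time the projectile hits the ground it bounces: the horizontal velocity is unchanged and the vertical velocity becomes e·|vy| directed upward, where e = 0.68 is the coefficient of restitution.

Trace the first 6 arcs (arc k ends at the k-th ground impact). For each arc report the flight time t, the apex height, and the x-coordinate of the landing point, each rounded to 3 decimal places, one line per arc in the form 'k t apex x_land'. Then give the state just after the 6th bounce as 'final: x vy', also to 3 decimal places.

1 5.587 46.241 26.651
2 4.178 21.382 46.580
3 2.841 9.887 60.131
4 1.932 4.572 69.346
5 1.314 2.114 75.612
6 0.893 0.978 79.873
final: 79.873 2.976

Arc 1: start y=15.240, vy=24.650 → t=5.587, apex=46.241, x_land=26.651, impact vy=-30.105
  bounce: vy ← 0.68·30.105 = 20.472
Arc 2: start y=0.000, vy=20.472 → t=4.178, apex=21.382, x_land=46.580, impact vy=-20.472
  bounce: vy ← 0.68·20.472 = 13.921
Arc 3: start y=0.000, vy=13.921 → t=2.841, apex=9.887, x_land=60.131, impact vy=-13.921
  bounce: vy ← 0.68·13.921 = 9.466
Arc 4: start y=0.000, vy=9.466 → t=1.932, apex=4.572, x_land=69.346, impact vy=-9.466
  bounce: vy ← 0.68·9.466 = 6.437
Arc 5: start y=0.000, vy=6.437 → t=1.314, apex=2.114, x_land=75.612, impact vy=-6.437
  bounce: vy ← 0.68·6.437 = 4.377
Arc 6: start y=0.000, vy=4.377 → t=0.893, apex=0.978, x_land=79.873, impact vy=-4.377
  bounce: vy ← 0.68·4.377 = 2.976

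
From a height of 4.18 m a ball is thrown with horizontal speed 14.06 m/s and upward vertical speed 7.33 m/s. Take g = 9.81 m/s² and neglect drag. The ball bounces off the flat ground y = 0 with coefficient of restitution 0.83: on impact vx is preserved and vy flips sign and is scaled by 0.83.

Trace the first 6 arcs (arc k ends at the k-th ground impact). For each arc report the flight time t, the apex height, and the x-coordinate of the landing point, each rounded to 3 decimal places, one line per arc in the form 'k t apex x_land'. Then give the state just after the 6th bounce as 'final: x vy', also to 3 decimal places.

1 1.935 6.918 27.204
2 1.971 4.766 54.923
3 1.636 3.283 77.930
4 1.358 2.262 97.025
5 1.127 1.558 112.875
6 0.936 1.073 126.030
final: 126.030 3.809

Arc 1: start y=4.180, vy=7.330 → t=1.935, apex=6.918, x_land=27.204, impact vy=-11.651
  bounce: vy ← 0.83·11.651 = 9.670
Arc 2: start y=0.000, vy=9.670 → t=1.971, apex=4.766, x_land=54.923, impact vy=-9.670
  bounce: vy ← 0.83·9.670 = 8.026
Arc 3: start y=0.000, vy=8.026 → t=1.636, apex=3.283, x_land=77.930, impact vy=-8.026
  bounce: vy ← 0.83·8.026 = 6.662
Arc 4: start y=0.000, vy=6.662 → t=1.358, apex=2.262, x_land=97.025, impact vy=-6.662
  bounce: vy ← 0.83·6.662 = 5.529
Arc 5: start y=0.000, vy=5.529 → t=1.127, apex=1.558, x_land=112.875, impact vy=-5.529
  bounce: vy ← 0.83·5.529 = 4.589
Arc 6: start y=0.000, vy=4.589 → t=0.936, apex=1.073, x_land=126.030, impact vy=-4.589
  bounce: vy ← 0.83·4.589 = 3.809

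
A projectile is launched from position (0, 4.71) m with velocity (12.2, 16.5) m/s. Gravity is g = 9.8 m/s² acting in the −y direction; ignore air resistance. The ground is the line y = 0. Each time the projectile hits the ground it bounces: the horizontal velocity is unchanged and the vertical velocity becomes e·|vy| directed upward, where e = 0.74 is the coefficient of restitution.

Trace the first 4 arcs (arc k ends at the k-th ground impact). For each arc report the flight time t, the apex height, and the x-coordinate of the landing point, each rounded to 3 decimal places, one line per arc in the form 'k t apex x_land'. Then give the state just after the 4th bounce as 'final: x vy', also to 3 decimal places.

Arc 1: start y=4.710, vy=16.500 → t=3.632, apex=18.600, x_land=44.310, impact vy=-19.094
  bounce: vy ← 0.74·19.094 = 14.129
Arc 2: start y=0.000, vy=14.129 → t=2.884, apex=10.186, x_land=79.489, impact vy=-14.129
  bounce: vy ← 0.74·14.129 = 10.456
Arc 3: start y=0.000, vy=10.456 → t=2.134, apex=5.578, x_land=105.522, impact vy=-10.456
  bounce: vy ← 0.74·10.456 = 7.737
Arc 4: start y=0.000, vy=7.737 → t=1.579, apex=3.054, x_land=124.786, impact vy=-7.737
  bounce: vy ← 0.74·7.737 = 5.726

1 3.632 18.600 44.310
2 2.884 10.186 79.489
3 2.134 5.578 105.522
4 1.579 3.054 124.786
final: 124.786 5.726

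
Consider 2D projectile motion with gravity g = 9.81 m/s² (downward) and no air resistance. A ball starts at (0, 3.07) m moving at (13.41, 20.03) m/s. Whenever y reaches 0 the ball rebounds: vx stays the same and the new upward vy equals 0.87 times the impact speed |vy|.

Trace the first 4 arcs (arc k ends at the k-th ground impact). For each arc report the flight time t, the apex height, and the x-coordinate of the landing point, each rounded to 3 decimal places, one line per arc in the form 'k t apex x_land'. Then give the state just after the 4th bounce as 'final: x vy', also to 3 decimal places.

1 4.232 23.519 56.744
2 3.810 17.801 107.838
3 3.315 13.474 152.289
4 2.884 10.198 190.961
final: 190.961 12.306

Arc 1: start y=3.070, vy=20.030 → t=4.232, apex=23.519, x_land=56.744, impact vy=-21.481
  bounce: vy ← 0.87·21.481 = 18.688
Arc 2: start y=0.000, vy=18.688 → t=3.810, apex=17.801, x_land=107.838, impact vy=-18.688
  bounce: vy ← 0.87·18.688 = 16.259
Arc 3: start y=0.000, vy=16.259 → t=3.315, apex=13.474, x_land=152.289, impact vy=-16.259
  bounce: vy ← 0.87·16.259 = 14.145
Arc 4: start y=0.000, vy=14.145 → t=2.884, apex=10.198, x_land=190.961, impact vy=-14.145
  bounce: vy ← 0.87·14.145 = 12.306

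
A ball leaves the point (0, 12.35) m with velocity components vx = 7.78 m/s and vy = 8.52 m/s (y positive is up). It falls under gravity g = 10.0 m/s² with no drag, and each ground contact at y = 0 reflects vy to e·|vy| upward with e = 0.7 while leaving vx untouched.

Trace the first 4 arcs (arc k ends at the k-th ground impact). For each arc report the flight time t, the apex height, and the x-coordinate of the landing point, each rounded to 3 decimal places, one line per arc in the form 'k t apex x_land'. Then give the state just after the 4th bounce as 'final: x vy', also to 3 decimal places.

1 2.640 15.980 20.537
2 2.503 7.830 40.009
3 1.752 3.837 53.639
4 1.226 1.880 63.180
final: 63.180 4.292

Arc 1: start y=12.350, vy=8.520 → t=2.640, apex=15.980, x_land=20.537, impact vy=-17.877
  bounce: vy ← 0.7·17.877 = 12.514
Arc 2: start y=0.000, vy=12.514 → t=2.503, apex=7.830, x_land=40.009, impact vy=-12.514
  bounce: vy ← 0.7·12.514 = 8.760
Arc 3: start y=0.000, vy=8.760 → t=1.752, apex=3.837, x_land=53.639, impact vy=-8.760
  bounce: vy ← 0.7·8.760 = 6.132
Arc 4: start y=0.000, vy=6.132 → t=1.226, apex=1.880, x_land=63.180, impact vy=-6.132
  bounce: vy ← 0.7·6.132 = 4.292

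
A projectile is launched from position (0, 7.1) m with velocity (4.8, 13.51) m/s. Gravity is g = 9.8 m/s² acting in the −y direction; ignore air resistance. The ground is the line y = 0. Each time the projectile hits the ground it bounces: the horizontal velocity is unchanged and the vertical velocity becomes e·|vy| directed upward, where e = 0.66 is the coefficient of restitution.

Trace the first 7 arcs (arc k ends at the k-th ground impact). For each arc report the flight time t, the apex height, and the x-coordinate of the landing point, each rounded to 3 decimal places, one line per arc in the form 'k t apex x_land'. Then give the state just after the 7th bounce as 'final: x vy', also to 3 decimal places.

1 3.209 16.412 15.402
2 2.416 7.149 26.998
3 1.594 3.114 34.651
4 1.052 1.357 39.702
5 0.695 0.591 43.036
6 0.458 0.257 45.236
7 0.303 0.112 46.688
final: 46.688 0.978

Arc 1: start y=7.100, vy=13.510 → t=3.209, apex=16.412, x_land=15.402, impact vy=-17.935
  bounce: vy ← 0.66·17.935 = 11.837
Arc 2: start y=0.000, vy=11.837 → t=2.416, apex=7.149, x_land=26.998, impact vy=-11.837
  bounce: vy ← 0.66·11.837 = 7.813
Arc 3: start y=0.000, vy=7.813 → t=1.594, apex=3.114, x_land=34.651, impact vy=-7.813
  bounce: vy ← 0.66·7.813 = 5.156
Arc 4: start y=0.000, vy=5.156 → t=1.052, apex=1.357, x_land=39.702, impact vy=-5.156
  bounce: vy ← 0.66·5.156 = 3.403
Arc 5: start y=0.000, vy=3.403 → t=0.695, apex=0.591, x_land=43.036, impact vy=-3.403
  bounce: vy ← 0.66·3.403 = 2.246
Arc 6: start y=0.000, vy=2.246 → t=0.458, apex=0.257, x_land=45.236, impact vy=-2.246
  bounce: vy ← 0.66·2.246 = 1.482
Arc 7: start y=0.000, vy=1.482 → t=0.303, apex=0.112, x_land=46.688, impact vy=-1.482
  bounce: vy ← 0.66·1.482 = 0.978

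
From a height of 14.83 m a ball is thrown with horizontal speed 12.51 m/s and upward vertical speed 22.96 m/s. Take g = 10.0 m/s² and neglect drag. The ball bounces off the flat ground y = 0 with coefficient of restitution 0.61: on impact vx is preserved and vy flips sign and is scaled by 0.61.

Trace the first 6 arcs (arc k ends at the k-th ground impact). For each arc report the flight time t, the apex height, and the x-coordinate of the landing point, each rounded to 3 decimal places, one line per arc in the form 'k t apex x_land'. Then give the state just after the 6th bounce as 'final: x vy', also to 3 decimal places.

1 5.166 41.188 64.628
2 3.502 15.326 108.433
3 2.136 5.703 135.153
4 1.303 2.122 151.453
5 0.795 0.790 161.396
6 0.485 0.294 167.461
final: 167.461 1.479

Arc 1: start y=14.830, vy=22.960 → t=5.166, apex=41.188, x_land=64.628, impact vy=-28.701
  bounce: vy ← 0.61·28.701 = 17.508
Arc 2: start y=0.000, vy=17.508 → t=3.502, apex=15.326, x_land=108.433, impact vy=-17.508
  bounce: vy ← 0.61·17.508 = 10.680
Arc 3: start y=0.000, vy=10.680 → t=2.136, apex=5.703, x_land=135.153, impact vy=-10.680
  bounce: vy ← 0.61·10.680 = 6.515
Arc 4: start y=0.000, vy=6.515 → t=1.303, apex=2.122, x_land=151.453, impact vy=-6.515
  bounce: vy ← 0.61·6.515 = 3.974
Arc 5: start y=0.000, vy=3.974 → t=0.795, apex=0.790, x_land=161.396, impact vy=-3.974
  bounce: vy ← 0.61·3.974 = 2.424
Arc 6: start y=0.000, vy=2.424 → t=0.485, apex=0.294, x_land=167.461, impact vy=-2.424
  bounce: vy ← 0.61·2.424 = 1.479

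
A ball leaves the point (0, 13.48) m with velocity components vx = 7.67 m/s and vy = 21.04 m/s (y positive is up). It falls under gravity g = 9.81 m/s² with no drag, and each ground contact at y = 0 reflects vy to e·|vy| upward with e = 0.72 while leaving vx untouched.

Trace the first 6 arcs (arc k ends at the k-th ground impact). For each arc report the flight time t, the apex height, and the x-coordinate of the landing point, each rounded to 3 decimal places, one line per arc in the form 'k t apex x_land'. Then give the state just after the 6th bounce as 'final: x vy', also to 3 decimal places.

Arc 1: start y=13.480, vy=21.040 → t=4.856, apex=36.043, x_land=37.242, impact vy=-26.592
  bounce: vy ← 0.72·26.592 = 19.147
Arc 2: start y=0.000, vy=19.147 → t=3.903, apex=18.685, x_land=67.181, impact vy=-19.147
  bounce: vy ← 0.72·19.147 = 13.786
Arc 3: start y=0.000, vy=13.786 → t=2.811, apex=9.686, x_land=88.738, impact vy=-13.786
  bounce: vy ← 0.72·13.786 = 9.926
Arc 4: start y=0.000, vy=9.926 → t=2.024, apex=5.021, x_land=104.259, impact vy=-9.926
  bounce: vy ← 0.72·9.926 = 7.146
Arc 5: start y=0.000, vy=7.146 → t=1.457, apex=2.603, x_land=115.434, impact vy=-7.146
  bounce: vy ← 0.72·7.146 = 5.145
Arc 6: start y=0.000, vy=5.145 → t=1.049, apex=1.349, x_land=123.480, impact vy=-5.145
  bounce: vy ← 0.72·5.145 = 3.705

1 4.856 36.043 37.242
2 3.903 18.685 67.181
3 2.811 9.686 88.738
4 2.024 5.021 104.259
5 1.457 2.603 115.434
6 1.049 1.349 123.480
final: 123.480 3.705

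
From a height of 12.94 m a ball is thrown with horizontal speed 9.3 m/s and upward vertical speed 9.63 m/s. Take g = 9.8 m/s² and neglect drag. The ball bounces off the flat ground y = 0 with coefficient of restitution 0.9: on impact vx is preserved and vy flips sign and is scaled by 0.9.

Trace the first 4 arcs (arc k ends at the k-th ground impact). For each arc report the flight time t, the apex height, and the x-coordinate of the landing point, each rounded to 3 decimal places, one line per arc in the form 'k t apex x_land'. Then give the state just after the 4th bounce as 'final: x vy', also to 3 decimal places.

Arc 1: start y=12.940, vy=9.630 → t=2.882, apex=17.671, x_land=26.800, impact vy=-18.611
  bounce: vy ← 0.9·18.611 = 16.750
Arc 2: start y=0.000, vy=16.750 → t=3.418, apex=14.314, x_land=58.590, impact vy=-16.750
  bounce: vy ← 0.9·16.750 = 15.075
Arc 3: start y=0.000, vy=15.075 → t=3.076, apex=11.594, x_land=87.201, impact vy=-15.075
  bounce: vy ← 0.9·15.075 = 13.567
Arc 4: start y=0.000, vy=13.567 → t=2.769, apex=9.391, x_land=112.951, impact vy=-13.567
  bounce: vy ← 0.9·13.567 = 12.211

1 2.882 17.671 26.800
2 3.418 14.314 58.590
3 3.076 11.594 87.201
4 2.769 9.391 112.951
final: 112.951 12.211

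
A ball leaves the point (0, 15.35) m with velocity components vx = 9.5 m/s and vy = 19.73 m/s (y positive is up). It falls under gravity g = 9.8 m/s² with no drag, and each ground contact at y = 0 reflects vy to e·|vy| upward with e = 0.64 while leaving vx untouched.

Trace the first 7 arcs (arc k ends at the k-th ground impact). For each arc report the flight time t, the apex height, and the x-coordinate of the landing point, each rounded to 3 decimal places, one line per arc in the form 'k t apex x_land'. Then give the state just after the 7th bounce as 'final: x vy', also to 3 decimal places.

1 4.694 35.211 44.592
2 3.431 14.422 77.189
3 2.196 5.907 98.051
4 1.405 2.420 111.402
5 0.899 0.991 119.947
6 0.576 0.406 125.416
7 0.368 0.166 128.916
final: 128.916 1.155

Arc 1: start y=15.350, vy=19.730 → t=4.694, apex=35.211, x_land=44.592, impact vy=-26.270
  bounce: vy ← 0.64·26.270 = 16.813
Arc 2: start y=0.000, vy=16.813 → t=3.431, apex=14.422, x_land=77.189, impact vy=-16.813
  bounce: vy ← 0.64·16.813 = 10.760
Arc 3: start y=0.000, vy=10.760 → t=2.196, apex=5.907, x_land=98.051, impact vy=-10.760
  bounce: vy ← 0.64·10.760 = 6.887
Arc 4: start y=0.000, vy=6.887 → t=1.405, apex=2.420, x_land=111.402, impact vy=-6.887
  bounce: vy ← 0.64·6.887 = 4.407
Arc 5: start y=0.000, vy=4.407 → t=0.899, apex=0.991, x_land=119.947, impact vy=-4.407
  bounce: vy ← 0.64·4.407 = 2.821
Arc 6: start y=0.000, vy=2.821 → t=0.576, apex=0.406, x_land=125.416, impact vy=-2.821
  bounce: vy ← 0.64·2.821 = 1.805
Arc 7: start y=0.000, vy=1.805 → t=0.368, apex=0.166, x_land=128.916, impact vy=-1.805
  bounce: vy ← 0.64·1.805 = 1.155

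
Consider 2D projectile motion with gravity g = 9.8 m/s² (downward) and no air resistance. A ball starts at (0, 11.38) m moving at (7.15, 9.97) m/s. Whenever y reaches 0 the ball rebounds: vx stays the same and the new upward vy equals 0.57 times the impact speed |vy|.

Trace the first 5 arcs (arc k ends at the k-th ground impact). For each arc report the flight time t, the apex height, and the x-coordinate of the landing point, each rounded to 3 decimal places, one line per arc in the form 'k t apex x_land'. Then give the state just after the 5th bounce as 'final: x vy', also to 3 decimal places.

Arc 1: start y=11.380, vy=9.970 → t=2.850, apex=16.451, x_land=20.375, impact vy=-17.957
  bounce: vy ← 0.57·17.957 = 10.235
Arc 2: start y=0.000, vy=10.235 → t=2.089, apex=5.345, x_land=35.311, impact vy=-10.235
  bounce: vy ← 0.57·10.235 = 5.834
Arc 3: start y=0.000, vy=5.834 → t=1.191, apex=1.737, x_land=43.824, impact vy=-5.834
  bounce: vy ← 0.57·5.834 = 3.325
Arc 4: start y=0.000, vy=3.325 → t=0.679, apex=0.564, x_land=48.676, impact vy=-3.325
  bounce: vy ← 0.57·3.325 = 1.896
Arc 5: start y=0.000, vy=1.896 → t=0.387, apex=0.183, x_land=51.442, impact vy=-1.896
  bounce: vy ← 0.57·1.896 = 1.080

1 2.850 16.451 20.375
2 2.089 5.345 35.311
3 1.191 1.737 43.824
4 0.679 0.564 48.676
5 0.387 0.183 51.442
final: 51.442 1.080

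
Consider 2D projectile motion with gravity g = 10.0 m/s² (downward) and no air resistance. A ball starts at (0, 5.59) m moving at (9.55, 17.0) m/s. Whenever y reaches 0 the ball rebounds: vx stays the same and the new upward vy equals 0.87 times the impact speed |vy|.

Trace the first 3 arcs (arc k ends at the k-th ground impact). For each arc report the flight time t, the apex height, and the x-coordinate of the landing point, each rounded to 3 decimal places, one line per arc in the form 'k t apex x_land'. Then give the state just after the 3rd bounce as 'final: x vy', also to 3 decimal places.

1 3.702 20.040 35.354
2 3.483 15.168 68.621
3 3.031 11.481 97.564
final: 97.564 13.183

Arc 1: start y=5.590, vy=17.000 → t=3.702, apex=20.040, x_land=35.354, impact vy=-20.020
  bounce: vy ← 0.87·20.020 = 17.417
Arc 2: start y=0.000, vy=17.417 → t=3.483, apex=15.168, x_land=68.621, impact vy=-17.417
  bounce: vy ← 0.87·17.417 = 15.153
Arc 3: start y=0.000, vy=15.153 → t=3.031, apex=11.481, x_land=97.564, impact vy=-15.153
  bounce: vy ← 0.87·15.153 = 13.183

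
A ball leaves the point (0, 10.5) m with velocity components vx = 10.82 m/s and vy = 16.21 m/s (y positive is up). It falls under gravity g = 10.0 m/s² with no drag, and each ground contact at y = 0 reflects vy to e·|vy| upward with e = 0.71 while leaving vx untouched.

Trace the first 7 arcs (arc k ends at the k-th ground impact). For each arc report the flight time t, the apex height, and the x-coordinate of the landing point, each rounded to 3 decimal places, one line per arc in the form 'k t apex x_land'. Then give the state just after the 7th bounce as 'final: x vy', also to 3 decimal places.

Arc 1: start y=10.500, vy=16.210 → t=3.795, apex=23.638, x_land=41.065, impact vy=-21.743
  bounce: vy ← 0.71·21.743 = 15.438
Arc 2: start y=0.000, vy=15.438 → t=3.088, apex=11.916, x_land=74.472, impact vy=-15.438
  bounce: vy ← 0.71·15.438 = 10.961
Arc 3: start y=0.000, vy=10.961 → t=2.192, apex=6.007, x_land=98.191, impact vy=-10.961
  bounce: vy ← 0.71·10.961 = 7.782
Arc 4: start y=0.000, vy=7.782 → t=1.556, apex=3.028, x_land=115.032, impact vy=-7.782
  bounce: vy ← 0.71·7.782 = 5.525
Arc 5: start y=0.000, vy=5.525 → t=1.105, apex=1.526, x_land=126.989, impact vy=-5.525
  bounce: vy ← 0.71·5.525 = 3.923
Arc 6: start y=0.000, vy=3.923 → t=0.785, apex=0.769, x_land=135.478, impact vy=-3.923
  bounce: vy ← 0.71·3.923 = 2.785
Arc 7: start y=0.000, vy=2.785 → t=0.557, apex=0.388, x_land=141.505, impact vy=-2.785
  bounce: vy ← 0.71·2.785 = 1.978

1 3.795 23.638 41.065
2 3.088 11.916 74.472
3 2.192 6.007 98.191
4 1.556 3.028 115.032
5 1.105 1.526 126.989
6 0.785 0.769 135.478
7 0.557 0.388 141.505
final: 141.505 1.978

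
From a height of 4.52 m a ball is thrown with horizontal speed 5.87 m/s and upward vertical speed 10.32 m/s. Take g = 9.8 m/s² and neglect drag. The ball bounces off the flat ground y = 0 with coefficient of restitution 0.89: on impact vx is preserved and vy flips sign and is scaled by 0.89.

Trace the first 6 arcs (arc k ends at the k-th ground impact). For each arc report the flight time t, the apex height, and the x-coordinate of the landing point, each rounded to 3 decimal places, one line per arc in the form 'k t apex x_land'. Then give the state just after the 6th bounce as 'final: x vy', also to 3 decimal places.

Arc 1: start y=4.520, vy=10.320 → t=2.478, apex=9.954, x_land=14.548, impact vy=-13.968
  bounce: vy ← 0.89·13.968 = 12.431
Arc 2: start y=0.000, vy=12.431 → t=2.537, apex=7.884, x_land=29.440, impact vy=-12.431
  bounce: vy ← 0.89·12.431 = 11.064
Arc 3: start y=0.000, vy=11.064 → t=2.258, apex=6.245, x_land=42.694, impact vy=-11.064
  bounce: vy ← 0.89·11.064 = 9.847
Arc 4: start y=0.000, vy=9.847 → t=2.010, apex=4.947, x_land=54.490, impact vy=-9.847
  bounce: vy ← 0.89·9.847 = 8.764
Arc 5: start y=0.000, vy=8.764 → t=1.788, apex=3.918, x_land=64.988, impact vy=-8.764
  bounce: vy ← 0.89·8.764 = 7.800
Arc 6: start y=0.000, vy=7.800 → t=1.592, apex=3.104, x_land=74.332, impact vy=-7.800
  bounce: vy ← 0.89·7.800 = 6.942

1 2.478 9.954 14.548
2 2.537 7.884 29.440
3 2.258 6.245 42.694
4 2.010 4.947 54.490
5 1.788 3.918 64.988
6 1.592 3.104 74.332
final: 74.332 6.942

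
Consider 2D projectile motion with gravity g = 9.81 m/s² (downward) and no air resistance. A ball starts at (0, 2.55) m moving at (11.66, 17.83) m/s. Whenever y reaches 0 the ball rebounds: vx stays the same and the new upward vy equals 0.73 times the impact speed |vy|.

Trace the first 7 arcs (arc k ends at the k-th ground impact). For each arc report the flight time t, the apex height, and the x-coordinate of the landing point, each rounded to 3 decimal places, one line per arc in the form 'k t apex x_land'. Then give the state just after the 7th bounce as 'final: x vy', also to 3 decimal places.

1 3.773 18.753 43.992
2 2.855 9.994 77.278
3 2.084 5.326 101.578
4 1.521 2.838 119.316
5 1.111 1.512 132.265
6 0.811 0.806 141.718
7 0.592 0.429 148.619
final: 148.619 2.119

Arc 1: start y=2.550, vy=17.830 → t=3.773, apex=18.753, x_land=43.992, impact vy=-19.182
  bounce: vy ← 0.73·19.182 = 14.003
Arc 2: start y=0.000, vy=14.003 → t=2.855, apex=9.994, x_land=77.278, impact vy=-14.003
  bounce: vy ← 0.73·14.003 = 10.222
Arc 3: start y=0.000, vy=10.222 → t=2.084, apex=5.326, x_land=101.578, impact vy=-10.222
  bounce: vy ← 0.73·10.222 = 7.462
Arc 4: start y=0.000, vy=7.462 → t=1.521, apex=2.838, x_land=119.316, impact vy=-7.462
  bounce: vy ← 0.73·7.462 = 5.447
Arc 5: start y=0.000, vy=5.447 → t=1.111, apex=1.512, x_land=132.265, impact vy=-5.447
  bounce: vy ← 0.73·5.447 = 3.977
Arc 6: start y=0.000, vy=3.977 → t=0.811, apex=0.806, x_land=141.718, impact vy=-3.977
  bounce: vy ← 0.73·3.977 = 2.903
Arc 7: start y=0.000, vy=2.903 → t=0.592, apex=0.429, x_land=148.619, impact vy=-2.903
  bounce: vy ← 0.73·2.903 = 2.119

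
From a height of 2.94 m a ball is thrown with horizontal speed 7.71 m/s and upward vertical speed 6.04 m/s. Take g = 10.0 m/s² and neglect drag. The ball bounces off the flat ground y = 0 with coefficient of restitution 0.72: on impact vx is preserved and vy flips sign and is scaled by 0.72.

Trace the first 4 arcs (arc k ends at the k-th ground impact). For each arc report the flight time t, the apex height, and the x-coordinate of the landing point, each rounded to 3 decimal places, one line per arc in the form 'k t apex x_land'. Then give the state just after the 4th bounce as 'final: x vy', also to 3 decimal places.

1 1.580 4.764 12.183
2 1.406 2.470 23.020
3 1.012 1.280 30.823
4 0.729 0.664 36.441
final: 36.441 2.623

Arc 1: start y=2.940, vy=6.040 → t=1.580, apex=4.764, x_land=12.183, impact vy=-9.761
  bounce: vy ← 0.72·9.761 = 7.028
Arc 2: start y=0.000, vy=7.028 → t=1.406, apex=2.470, x_land=23.020, impact vy=-7.028
  bounce: vy ← 0.72·7.028 = 5.060
Arc 3: start y=0.000, vy=5.060 → t=1.012, apex=1.280, x_land=30.823, impact vy=-5.060
  bounce: vy ← 0.72·5.060 = 3.643
Arc 4: start y=0.000, vy=3.643 → t=0.729, apex=0.664, x_land=36.441, impact vy=-3.643
  bounce: vy ← 0.72·3.643 = 2.623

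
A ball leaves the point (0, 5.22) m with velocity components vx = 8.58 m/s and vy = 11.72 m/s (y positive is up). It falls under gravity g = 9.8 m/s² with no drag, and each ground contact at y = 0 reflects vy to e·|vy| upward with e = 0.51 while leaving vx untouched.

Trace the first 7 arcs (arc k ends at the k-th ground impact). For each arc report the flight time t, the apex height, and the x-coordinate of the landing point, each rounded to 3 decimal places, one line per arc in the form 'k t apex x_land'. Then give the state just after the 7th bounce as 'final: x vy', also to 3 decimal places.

Arc 1: start y=5.220, vy=11.720 → t=2.776, apex=12.228, x_land=23.815, impact vy=-15.481
  bounce: vy ← 0.51·15.481 = 7.895
Arc 2: start y=0.000, vy=7.895 → t=1.611, apex=3.181, x_land=37.640, impact vy=-7.895
  bounce: vy ← 0.51·7.895 = 4.027
Arc 3: start y=0.000, vy=4.027 → t=0.822, apex=0.827, x_land=44.691, impact vy=-4.027
  bounce: vy ← 0.51·4.027 = 2.054
Arc 4: start y=0.000, vy=2.054 → t=0.419, apex=0.215, x_land=48.287, impact vy=-2.054
  bounce: vy ← 0.51·2.054 = 1.047
Arc 5: start y=0.000, vy=1.047 → t=0.214, apex=0.056, x_land=50.121, impact vy=-1.047
  bounce: vy ← 0.51·1.047 = 0.534
Arc 6: start y=0.000, vy=0.534 → t=0.109, apex=0.015, x_land=51.056, impact vy=-0.534
  bounce: vy ← 0.51·0.534 = 0.272
Arc 7: start y=0.000, vy=0.272 → t=0.056, apex=0.004, x_land=51.533, impact vy=-0.272
  bounce: vy ← 0.51·0.272 = 0.139

1 2.776 12.228 23.815
2 1.611 3.181 37.640
3 0.822 0.827 44.691
4 0.419 0.215 48.287
5 0.214 0.056 50.121
6 0.109 0.015 51.056
7 0.056 0.004 51.533
final: 51.533 0.139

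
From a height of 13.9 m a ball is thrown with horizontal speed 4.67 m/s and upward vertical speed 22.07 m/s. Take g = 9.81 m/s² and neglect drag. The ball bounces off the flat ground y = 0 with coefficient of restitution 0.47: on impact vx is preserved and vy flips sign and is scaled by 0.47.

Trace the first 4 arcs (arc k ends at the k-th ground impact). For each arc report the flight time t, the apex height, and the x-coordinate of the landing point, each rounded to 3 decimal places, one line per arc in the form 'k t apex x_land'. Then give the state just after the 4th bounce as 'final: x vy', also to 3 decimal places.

Arc 1: start y=13.900, vy=22.070 → t=5.060, apex=38.726, x_land=23.628, impact vy=-27.565
  bounce: vy ← 0.47·27.565 = 12.955
Arc 2: start y=0.000, vy=12.955 → t=2.641, apex=8.555, x_land=35.963, impact vy=-12.955
  bounce: vy ← 0.47·12.955 = 6.089
Arc 3: start y=0.000, vy=6.089 → t=1.241, apex=1.890, x_land=41.760, impact vy=-6.089
  bounce: vy ← 0.47·6.089 = 2.862
Arc 4: start y=0.000, vy=2.862 → t=0.583, apex=0.417, x_land=44.485, impact vy=-2.862
  bounce: vy ← 0.47·2.862 = 1.345

1 5.060 38.726 23.628
2 2.641 8.555 35.963
3 1.241 1.890 41.760
4 0.583 0.417 44.485
final: 44.485 1.345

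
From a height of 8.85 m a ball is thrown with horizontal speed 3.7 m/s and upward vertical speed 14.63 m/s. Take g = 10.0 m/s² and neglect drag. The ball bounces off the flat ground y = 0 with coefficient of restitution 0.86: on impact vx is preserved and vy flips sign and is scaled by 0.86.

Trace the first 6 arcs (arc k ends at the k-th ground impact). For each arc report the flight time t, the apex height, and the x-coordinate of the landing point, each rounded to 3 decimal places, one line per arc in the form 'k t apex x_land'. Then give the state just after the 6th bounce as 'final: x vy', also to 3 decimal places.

Arc 1: start y=8.850, vy=14.630 → t=3.440, apex=19.552, x_land=12.730, impact vy=-19.775
  bounce: vy ← 0.86·19.775 = 17.006
Arc 2: start y=0.000, vy=17.006 → t=3.401, apex=14.461, x_land=25.314, impact vy=-17.006
  bounce: vy ← 0.86·17.006 = 14.625
Arc 3: start y=0.000, vy=14.625 → t=2.925, apex=10.695, x_land=36.137, impact vy=-14.625
  bounce: vy ← 0.86·14.625 = 12.578
Arc 4: start y=0.000, vy=12.578 → t=2.516, apex=7.910, x_land=45.445, impact vy=-12.578
  bounce: vy ← 0.86·12.578 = 10.817
Arc 5: start y=0.000, vy=10.817 → t=2.163, apex=5.850, x_land=53.449, impact vy=-10.817
  bounce: vy ← 0.86·10.817 = 9.303
Arc 6: start y=0.000, vy=9.303 → t=1.861, apex=4.327, x_land=60.333, impact vy=-9.303
  bounce: vy ← 0.86·9.303 = 8.000

1 3.440 19.552 12.730
2 3.401 14.461 25.314
3 2.925 10.695 36.137
4 2.516 7.910 45.445
5 2.163 5.850 53.449
6 1.861 4.327 60.333
final: 60.333 8.000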